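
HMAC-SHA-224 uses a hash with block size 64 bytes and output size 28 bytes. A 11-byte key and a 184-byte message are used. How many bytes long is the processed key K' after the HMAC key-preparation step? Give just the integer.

64

Key is 11 ≤ 64 bytes, zero-padded: |K'| = 64.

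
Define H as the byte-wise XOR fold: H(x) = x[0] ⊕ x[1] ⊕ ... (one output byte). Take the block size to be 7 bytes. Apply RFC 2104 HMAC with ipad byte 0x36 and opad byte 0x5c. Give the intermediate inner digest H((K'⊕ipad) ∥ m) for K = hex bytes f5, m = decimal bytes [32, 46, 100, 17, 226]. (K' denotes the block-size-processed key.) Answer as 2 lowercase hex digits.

5a

Key hex bytes f5 is 1 byte ≤ B = 7; zero-pad to 7 bytes: K' = f5 00 00 00 00 00 00.
K' ⊕ ipad = c3 36 36 36 36 36 36.
Inner input = c3 36 36 36 36 36 36 ∥ 20 2e 64 11 e2.
Inner hash: XOR c3⊕36⊕36⊕36⊕36⊕36⊕36⊕20⊕2e⊕64⊕11⊕e2 = 5a.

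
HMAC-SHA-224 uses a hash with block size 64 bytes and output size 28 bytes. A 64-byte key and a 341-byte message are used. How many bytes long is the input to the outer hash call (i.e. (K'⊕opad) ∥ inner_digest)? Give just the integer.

Key is 64 ≤ 64 bytes, zero-padded: |K'| = 64.
Outer input = (K'⊕opad) ∥ H(inner) → 64 + 28 = 92 bytes.

92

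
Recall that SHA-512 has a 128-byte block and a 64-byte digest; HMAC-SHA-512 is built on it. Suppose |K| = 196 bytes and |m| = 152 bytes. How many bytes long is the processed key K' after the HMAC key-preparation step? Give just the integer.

128

Key is 196 > 128 bytes, so it is hashed to 64 bytes then zero-padded to 128: |K'| = 128.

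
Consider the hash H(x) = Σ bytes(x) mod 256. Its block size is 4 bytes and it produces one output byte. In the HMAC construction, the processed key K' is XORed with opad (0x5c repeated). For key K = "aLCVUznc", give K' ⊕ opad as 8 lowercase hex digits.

ba5c5c5c

Key "aLCVUznc" = 61 4c 43 56 55 7a 6e 63 is 8 bytes > B = 4, so hash it first: H(key) = e6, then zero-pad to 4 bytes: K' = e6 00 00 00.
XOR each byte with 0x5c: e6⊕5c=ba, 00⊕5c=5c, 00⊕5c=5c, 00⊕5c=5c.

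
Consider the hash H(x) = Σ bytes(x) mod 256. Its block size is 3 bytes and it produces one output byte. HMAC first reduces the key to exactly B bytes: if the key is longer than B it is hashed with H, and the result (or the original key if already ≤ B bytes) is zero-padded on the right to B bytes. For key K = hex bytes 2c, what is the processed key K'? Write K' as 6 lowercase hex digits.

Key hex bytes 2c is 1 byte ≤ B = 3; zero-pad to 3 bytes: K' = 2c 00 00.

2c0000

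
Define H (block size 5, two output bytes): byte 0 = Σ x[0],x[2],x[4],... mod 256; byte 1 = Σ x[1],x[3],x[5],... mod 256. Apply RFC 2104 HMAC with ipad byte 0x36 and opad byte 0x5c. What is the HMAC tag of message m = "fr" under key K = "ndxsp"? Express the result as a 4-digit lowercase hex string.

Key "ndxsp" = 6e 64 78 73 70 is exactly B = 5 bytes: K' = 6e 64 78 73 70.
K' ⊕ ipad = 58 52 4e 45 46.  K' ⊕ opad = 32 38 24 2f 2c.
Inner input = (K'⊕ipad) ∥ m = 58 52 4e 45 46 ∥ 66 72.
Inner hash: even-index sum = 350 mod 256 = 94; odd-index sum = 253 mod 256 = 253 → 5e fd.
Outer input = (K'⊕opad) ∥ inner = 32 38 24 2f 2c ∥ 5e fd.
Outer hash (tag): even-index sum = 383 mod 256 = 127; odd-index sum = 197 mod 256 = 197 → 7f c5.

7fc5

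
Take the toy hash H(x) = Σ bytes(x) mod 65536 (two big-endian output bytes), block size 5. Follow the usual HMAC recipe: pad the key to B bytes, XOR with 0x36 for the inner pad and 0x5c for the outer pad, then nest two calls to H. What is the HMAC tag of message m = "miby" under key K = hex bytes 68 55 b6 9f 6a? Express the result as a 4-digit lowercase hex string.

Key hex bytes 68 55 b6 9f 6a is exactly B = 5 bytes: K' = 68 55 b6 9f 6a.
K' ⊕ ipad = 5e 63 80 a9 5c.  K' ⊕ opad = 34 09 ea c3 36.
Inner input = (K'⊕ipad) ∥ m = 5e 63 80 a9 5c ∥ 6d 69 62 79.
Inner hash: sum = 94+99+128+169+92+109+105+98+121 = 1015 → 03 f7.
Outer input = (K'⊕opad) ∥ inner = 34 09 ea c3 36 ∥ 03 f7.
Outer hash (tag): sum = 52+9+234+195+54+3+247 = 794 → 03 1a.

031a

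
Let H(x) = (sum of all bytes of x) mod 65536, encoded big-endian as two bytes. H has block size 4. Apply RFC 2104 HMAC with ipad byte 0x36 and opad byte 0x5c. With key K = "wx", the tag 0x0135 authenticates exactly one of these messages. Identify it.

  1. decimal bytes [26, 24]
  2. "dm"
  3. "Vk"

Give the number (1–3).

1

Key "wx" = 77 78 is 2 bytes ≤ B = 4; zero-pad to 4 bytes: K' = 77 78 00 00.
K' ⊕ ipad = 41 4e 36 36; K' ⊕ opad = 2b 24 5c 5c.
m1: inner = H(41 4e 36 36 1a 18) = 01 2d; tag = H(2b 24 5c 5c 01 2d) = 0135 ← matches
m2: inner = H(41 4e 36 36 64 6d) = 01 cc; tag = H(2b 24 5c 5c 01 cc) = 01d4
m3: inner = H(41 4e 36 36 56 6b) = 01 bc; tag = H(2b 24 5c 5c 01 bc) = 01c4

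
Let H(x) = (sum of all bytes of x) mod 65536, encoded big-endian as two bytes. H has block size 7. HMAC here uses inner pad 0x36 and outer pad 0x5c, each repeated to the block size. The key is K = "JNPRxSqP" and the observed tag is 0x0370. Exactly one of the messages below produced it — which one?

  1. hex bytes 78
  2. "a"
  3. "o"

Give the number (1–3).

1

Key "JNPRxSqP" = 4a 4e 50 52 78 53 71 50 is 8 bytes > B = 7, so hash it first: H(key) = 02 c6, then zero-pad to 7 bytes: K' = 02 c6 00 00 00 00 00.
K' ⊕ ipad = 34 f0 36 36 36 36 36; K' ⊕ opad = 5e 9a 5c 5c 5c 5c 5c.
m1: inner = H(34 f0 36 36 36 36 36 78) = 02 aa; tag = H(5e 9a 5c 5c 5c 5c 5c 02 aa) = 0370 ← matches
m2: inner = H(34 f0 36 36 36 36 36 61) = 02 93; tag = H(5e 9a 5c 5c 5c 5c 5c 02 93) = 0359
m3: inner = H(34 f0 36 36 36 36 36 6f) = 02 a1; tag = H(5e 9a 5c 5c 5c 5c 5c 02 a1) = 0367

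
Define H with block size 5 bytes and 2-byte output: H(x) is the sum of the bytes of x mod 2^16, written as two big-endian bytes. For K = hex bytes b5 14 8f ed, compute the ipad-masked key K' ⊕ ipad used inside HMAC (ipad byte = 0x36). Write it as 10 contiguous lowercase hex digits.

Key hex bytes b5 14 8f ed is 4 bytes ≤ B = 5; zero-pad to 5 bytes: K' = b5 14 8f ed 00.
XOR each byte with 0x36: b5⊕36=83, 14⊕36=22, 8f⊕36=b9, ed⊕36=db, 00⊕36=36.

8322b9db36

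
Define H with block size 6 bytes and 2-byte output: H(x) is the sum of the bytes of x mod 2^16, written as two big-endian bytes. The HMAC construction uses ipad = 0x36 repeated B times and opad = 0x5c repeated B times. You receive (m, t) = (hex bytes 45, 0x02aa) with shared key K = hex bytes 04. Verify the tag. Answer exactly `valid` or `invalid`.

valid

Key hex bytes 04 is 1 byte ≤ B = 6; zero-pad to 6 bytes: K' = 04 00 00 00 00 00.
K' ⊕ ipad = 32 36 36 36 36 36; K' ⊕ opad = 58 5c 5c 5c 5c 5c.
Inner hash: sum = 50+54+54+54+54+54+69 = 389 → 01 85.
Outer hash (recomputed tag): sum = 88+92+92+92+92+92+1+133 = 682 → 02 aa.
Recomputed tag = 02aa; claimed = 02aa → match.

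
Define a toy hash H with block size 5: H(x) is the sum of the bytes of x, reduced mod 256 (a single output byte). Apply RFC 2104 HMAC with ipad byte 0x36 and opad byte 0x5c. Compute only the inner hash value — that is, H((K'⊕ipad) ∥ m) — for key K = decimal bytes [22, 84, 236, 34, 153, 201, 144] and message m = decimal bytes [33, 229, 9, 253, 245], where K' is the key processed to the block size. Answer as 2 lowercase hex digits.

35

Key decimal bytes [22, 84, 236, 34, 153, 201, 144] = 16 54 ec 22 99 c9 90 is 7 bytes > B = 5, so hash it first: H(key) = 6a, then zero-pad to 5 bytes: K' = 6a 00 00 00 00.
K' ⊕ ipad = 5c 36 36 36 36.
Inner input = 5c 36 36 36 36 ∥ 21 e5 09 fd f5.
Inner hash: sum = 92+54+54+54+54+33+229+9+253+245 = 1077; mod 256 = 53 → 35.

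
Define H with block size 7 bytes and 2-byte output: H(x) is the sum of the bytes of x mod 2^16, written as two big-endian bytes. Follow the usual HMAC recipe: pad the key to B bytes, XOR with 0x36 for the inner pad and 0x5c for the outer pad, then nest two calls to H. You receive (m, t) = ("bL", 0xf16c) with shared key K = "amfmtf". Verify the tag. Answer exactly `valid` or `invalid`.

Key "amfmtf" = 61 6d 66 6d 74 66 is 6 bytes ≤ B = 7; zero-pad to 7 bytes: K' = 61 6d 66 6d 74 66 00.
K' ⊕ ipad = 57 5b 50 5b 42 50 36; K' ⊕ opad = 3d 31 3a 31 28 3a 5c.
Inner hash: sum = 87+91+80+91+66+80+54+98+76 = 723 → 02 d3.
Outer hash (recomputed tag): sum = 61+49+58+49+40+58+92+2+211 = 620 → 02 6c.
Recomputed tag = 026c; claimed = f16c → mismatch.

invalid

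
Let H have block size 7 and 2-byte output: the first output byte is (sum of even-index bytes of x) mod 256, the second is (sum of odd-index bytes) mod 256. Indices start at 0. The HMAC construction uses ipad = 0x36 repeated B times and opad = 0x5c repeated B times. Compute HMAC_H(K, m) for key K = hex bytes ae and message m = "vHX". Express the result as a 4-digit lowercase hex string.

Key hex bytes ae is 1 byte ≤ B = 7; zero-pad to 7 bytes: K' = ae 00 00 00 00 00 00.
K' ⊕ ipad = 98 36 36 36 36 36 36.  K' ⊕ opad = f2 5c 5c 5c 5c 5c 5c.
Inner input = (K'⊕ipad) ∥ m = 98 36 36 36 36 36 36 ∥ 76 48 58.
Inner hash: even-index sum = 386 mod 256 = 130; odd-index sum = 368 mod 256 = 112 → 82 70.
Outer input = (K'⊕opad) ∥ inner = f2 5c 5c 5c 5c 5c 5c ∥ 82 70.
Outer hash (tag): even-index sum = 630 mod 256 = 118; odd-index sum = 406 mod 256 = 150 → 76 96.

7696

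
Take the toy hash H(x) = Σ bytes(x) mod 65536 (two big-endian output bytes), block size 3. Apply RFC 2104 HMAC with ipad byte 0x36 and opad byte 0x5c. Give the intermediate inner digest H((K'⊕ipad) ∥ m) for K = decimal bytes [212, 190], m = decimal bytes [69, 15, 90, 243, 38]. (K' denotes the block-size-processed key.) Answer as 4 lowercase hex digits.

Key decimal bytes [212, 190] = d4 be is 2 bytes ≤ B = 3; zero-pad to 3 bytes: K' = d4 be 00.
K' ⊕ ipad = e2 88 36.
Inner input = e2 88 36 ∥ 45 0f 5a f3 26.
Inner hash: sum = 226+136+54+69+15+90+243+38 = 871 → 03 67.

0367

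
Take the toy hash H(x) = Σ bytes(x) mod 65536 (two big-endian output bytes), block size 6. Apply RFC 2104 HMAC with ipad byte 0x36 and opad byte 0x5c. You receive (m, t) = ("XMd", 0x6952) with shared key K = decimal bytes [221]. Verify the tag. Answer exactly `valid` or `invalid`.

Key decimal bytes [221] = dd is 1 byte ≤ B = 6; zero-pad to 6 bytes: K' = dd 00 00 00 00 00.
K' ⊕ ipad = eb 36 36 36 36 36; K' ⊕ opad = 81 5c 5c 5c 5c 5c.
Inner hash: sum = 235+54+54+54+54+54+88+77+100 = 770 → 03 02.
Outer hash (recomputed tag): sum = 129+92+92+92+92+92+3+2 = 594 → 02 52.
Recomputed tag = 0252; claimed = 6952 → mismatch.

invalid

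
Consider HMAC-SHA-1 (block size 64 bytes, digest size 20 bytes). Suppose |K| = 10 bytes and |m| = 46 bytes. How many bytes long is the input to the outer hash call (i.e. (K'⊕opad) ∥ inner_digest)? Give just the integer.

84

Key is 10 ≤ 64 bytes, zero-padded: |K'| = 64.
Outer input = (K'⊕opad) ∥ H(inner) → 64 + 20 = 84 bytes.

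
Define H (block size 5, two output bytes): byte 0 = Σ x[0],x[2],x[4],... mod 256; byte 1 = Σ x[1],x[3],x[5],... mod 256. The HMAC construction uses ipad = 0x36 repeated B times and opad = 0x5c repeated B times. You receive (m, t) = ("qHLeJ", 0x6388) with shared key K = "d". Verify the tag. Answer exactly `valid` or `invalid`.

invalid

Key "d" = 64 is 1 byte ≤ B = 5; zero-pad to 5 bytes: K' = 64 00 00 00 00.
K' ⊕ ipad = 52 36 36 36 36; K' ⊕ opad = 38 5c 5c 5c 5c.
Inner hash: even-index sum = 363 mod 256 = 107; odd-index sum = 371 mod 256 = 115 → 6b 73.
Outer hash (recomputed tag): even-index sum = 355 mod 256 = 99; odd-index sum = 291 mod 256 = 35 → 63 23.
Recomputed tag = 6323; claimed = 6388 → mismatch.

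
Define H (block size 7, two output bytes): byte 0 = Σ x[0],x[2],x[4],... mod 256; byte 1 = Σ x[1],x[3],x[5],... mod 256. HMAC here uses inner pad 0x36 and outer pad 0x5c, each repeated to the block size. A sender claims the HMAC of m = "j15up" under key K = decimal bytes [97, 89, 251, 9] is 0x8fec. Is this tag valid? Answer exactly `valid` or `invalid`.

Key decimal bytes [97, 89, 251, 9] = 61 59 fb 09 is 4 bytes ≤ B = 7; zero-pad to 7 bytes: K' = 61 59 fb 09 00 00 00.
K' ⊕ ipad = 57 6f cd 3f 36 36 36; K' ⊕ opad = 3d 05 a7 55 5c 5c 5c.
Inner hash: even-index sum = 566 mod 256 = 54; odd-index sum = 499 mod 256 = 243 → 36 f3.
Outer hash (recomputed tag): even-index sum = 655 mod 256 = 143; odd-index sum = 236 mod 256 = 236 → 8f ec.
Recomputed tag = 8fec; claimed = 8fec → match.

valid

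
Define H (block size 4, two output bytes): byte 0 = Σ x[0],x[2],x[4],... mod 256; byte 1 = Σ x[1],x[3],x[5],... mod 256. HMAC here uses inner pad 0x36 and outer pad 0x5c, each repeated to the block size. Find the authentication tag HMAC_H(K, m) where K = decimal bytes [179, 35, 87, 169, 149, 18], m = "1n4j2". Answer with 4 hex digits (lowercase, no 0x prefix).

Key decimal bytes [179, 35, 87, 169, 149, 18] = b3 23 57 a9 95 12 is 6 bytes > B = 4, so hash it first: H(key) = 9f de, then zero-pad to 4 bytes: K' = 9f de 00 00.
K' ⊕ ipad = a9 e8 36 36.  K' ⊕ opad = c3 82 5c 5c.
Inner input = (K'⊕ipad) ∥ m = a9 e8 36 36 ∥ 31 6e 34 6a 32.
Inner hash: even-index sum = 374 mod 256 = 118; odd-index sum = 502 mod 256 = 246 → 76 f6.
Outer input = (K'⊕opad) ∥ inner = c3 82 5c 5c ∥ 76 f6.
Outer hash (tag): even-index sum = 405 mod 256 = 149; odd-index sum = 468 mod 256 = 212 → 95 d4.

95d4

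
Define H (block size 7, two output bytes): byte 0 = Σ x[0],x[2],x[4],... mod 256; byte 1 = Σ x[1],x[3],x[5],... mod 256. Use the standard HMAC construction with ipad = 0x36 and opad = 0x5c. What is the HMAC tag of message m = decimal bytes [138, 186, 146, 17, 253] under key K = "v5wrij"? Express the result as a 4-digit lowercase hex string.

Key "v5wrij" = 76 35 77 72 69 6a is 6 bytes ≤ B = 7; zero-pad to 7 bytes: K' = 76 35 77 72 69 6a 00.
K' ⊕ ipad = 40 03 41 44 5f 5c 36.  K' ⊕ opad = 2a 69 2b 2e 35 36 5c.
Inner input = (K'⊕ipad) ∥ m = 40 03 41 44 5f 5c 36 ∥ 8a ba 92 11 fd.
Inner hash: even-index sum = 481 mod 256 = 225; odd-index sum = 700 mod 256 = 188 → e1 bc.
Outer input = (K'⊕opad) ∥ inner = 2a 69 2b 2e 35 36 5c ∥ e1 bc.
Outer hash (tag): even-index sum = 418 mod 256 = 162; odd-index sum = 430 mod 256 = 174 → a2 ae.

a2ae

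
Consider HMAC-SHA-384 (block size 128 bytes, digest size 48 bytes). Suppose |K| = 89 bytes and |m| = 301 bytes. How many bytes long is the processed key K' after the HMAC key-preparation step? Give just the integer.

Key is 89 ≤ 128 bytes, zero-padded: |K'| = 128.

128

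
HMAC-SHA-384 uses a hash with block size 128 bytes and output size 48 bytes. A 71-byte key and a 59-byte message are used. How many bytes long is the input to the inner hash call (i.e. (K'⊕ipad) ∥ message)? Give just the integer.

Key is 71 ≤ 128 bytes, zero-padded: |K'| = 128.
Inner input = (K'⊕ipad) ∥ m → 128 + 59 = 187 bytes.

187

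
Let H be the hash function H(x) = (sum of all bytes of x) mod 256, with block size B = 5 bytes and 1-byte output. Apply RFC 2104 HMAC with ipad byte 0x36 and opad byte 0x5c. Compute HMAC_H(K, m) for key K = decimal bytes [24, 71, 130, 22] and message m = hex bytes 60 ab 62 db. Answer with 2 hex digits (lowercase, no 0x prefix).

d4

Key decimal bytes [24, 71, 130, 22] = 18 47 82 16 is 4 bytes ≤ B = 5; zero-pad to 5 bytes: K' = 18 47 82 16 00.
K' ⊕ ipad = 2e 71 b4 20 36.  K' ⊕ opad = 44 1b de 4a 5c.
Inner input = (K'⊕ipad) ∥ m = 2e 71 b4 20 36 ∥ 60 ab 62 db.
Inner hash: sum = 46+113+180+32+54+96+171+98+219 = 1009; mod 256 = 241 → f1.
Outer input = (K'⊕opad) ∥ inner = 44 1b de 4a 5c ∥ f1.
Outer hash (tag): sum = 68+27+222+74+92+241 = 724; mod 256 = 212 → d4.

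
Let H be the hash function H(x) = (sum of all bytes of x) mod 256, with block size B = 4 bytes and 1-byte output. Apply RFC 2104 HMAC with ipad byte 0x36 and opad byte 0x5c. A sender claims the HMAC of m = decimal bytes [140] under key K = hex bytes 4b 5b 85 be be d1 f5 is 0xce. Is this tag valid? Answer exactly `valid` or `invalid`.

Key hex bytes 4b 5b 85 be be d1 f5 is 7 bytes > B = 4, so hash it first: H(key) = 6d, then zero-pad to 4 bytes: K' = 6d 00 00 00.
K' ⊕ ipad = 5b 36 36 36; K' ⊕ opad = 31 5c 5c 5c.
Inner hash: sum = 91+54+54+54+140 = 393; mod 256 = 137 → 89.
Outer hash (recomputed tag): sum = 49+92+92+92+137 = 462; mod 256 = 206 → ce.
Recomputed tag = ce; claimed = ce → match.

valid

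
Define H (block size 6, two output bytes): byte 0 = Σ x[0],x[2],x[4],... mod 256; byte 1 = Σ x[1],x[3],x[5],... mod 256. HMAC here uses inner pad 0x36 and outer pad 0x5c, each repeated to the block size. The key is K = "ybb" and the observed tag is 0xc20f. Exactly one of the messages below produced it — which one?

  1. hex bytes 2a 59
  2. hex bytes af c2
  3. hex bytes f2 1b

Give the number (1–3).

Key "ybb" = 79 62 62 is 3 bytes ≤ B = 6; zero-pad to 6 bytes: K' = 79 62 62 00 00 00.
K' ⊕ ipad = 4f 54 54 36 36 36; K' ⊕ opad = 25 3e 3e 5c 5c 5c.
m1: inner = H(4f 54 54 36 36 36 2a 59) = 03 19; tag = H(25 3e 3e 5c 5c 5c 03 19) = c20f ← matches
m2: inner = H(4f 54 54 36 36 36 af c2) = 88 82; tag = H(25 3e 3e 5c 5c 5c 88 82) = 4778
m3: inner = H(4f 54 54 36 36 36 f2 1b) = cb db; tag = H(25 3e 3e 5c 5c 5c cb db) = 8ad1

1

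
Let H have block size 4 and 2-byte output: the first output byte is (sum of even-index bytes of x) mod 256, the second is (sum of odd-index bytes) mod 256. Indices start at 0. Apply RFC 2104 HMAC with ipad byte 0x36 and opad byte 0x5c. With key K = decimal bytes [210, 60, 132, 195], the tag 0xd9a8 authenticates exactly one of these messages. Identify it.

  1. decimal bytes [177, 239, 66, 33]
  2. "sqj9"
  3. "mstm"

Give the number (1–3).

2

Key decimal bytes [210, 60, 132, 195] = d2 3c 84 c3 is exactly B = 4 bytes: K' = d2 3c 84 c3.
K' ⊕ ipad = e4 0a b2 f5; K' ⊕ opad = 8e 60 d8 9f.
m1: inner = H(e4 0a b2 f5 b1 ef 42 21) = 89 0f; tag = H(8e 60 d8 9f 89 0f) = ef0e
m2: inner = H(e4 0a b2 f5 73 71 6a 39) = 73 a9; tag = H(8e 60 d8 9f 73 a9) = d9a8 ← matches
m3: inner = H(e4 0a b2 f5 6d 73 74 6d) = 77 df; tag = H(8e 60 d8 9f 77 df) = ddde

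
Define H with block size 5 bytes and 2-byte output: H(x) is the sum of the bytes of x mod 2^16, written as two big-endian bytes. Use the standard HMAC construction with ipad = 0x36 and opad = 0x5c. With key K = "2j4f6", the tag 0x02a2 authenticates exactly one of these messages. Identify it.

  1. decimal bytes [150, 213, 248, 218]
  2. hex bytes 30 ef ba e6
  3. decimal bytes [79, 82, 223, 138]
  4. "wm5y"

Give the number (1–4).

Key "2j4f6" = 32 6a 34 66 36 is exactly B = 5 bytes: K' = 32 6a 34 66 36.
K' ⊕ ipad = 04 5c 02 50 00; K' ⊕ opad = 6e 36 68 3a 6a.
m1: inner = H(04 5c 02 50 00 96 d5 f8 da) = 03 ef; tag = H(6e 36 68 3a 6a 03 ef) = 02a2 ← matches
m2: inner = H(04 5c 02 50 00 30 ef ba e6) = 03 71; tag = H(6e 36 68 3a 6a 03 71) = 0224
m3: inner = H(04 5c 02 50 00 4f 52 df 8a) = 02 bc; tag = H(6e 36 68 3a 6a 02 bc) = 026e
m4: inner = H(04 5c 02 50 00 77 6d 35 79) = 02 44; tag = H(6e 36 68 3a 6a 02 44) = 01f6

1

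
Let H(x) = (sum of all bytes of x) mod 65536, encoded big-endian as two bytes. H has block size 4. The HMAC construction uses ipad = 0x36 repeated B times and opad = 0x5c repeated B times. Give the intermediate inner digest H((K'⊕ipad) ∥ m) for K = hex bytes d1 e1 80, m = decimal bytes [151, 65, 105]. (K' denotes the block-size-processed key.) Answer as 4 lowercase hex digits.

03eb

Key hex bytes d1 e1 80 is 3 bytes ≤ B = 4; zero-pad to 4 bytes: K' = d1 e1 80 00.
K' ⊕ ipad = e7 d7 b6 36.
Inner input = e7 d7 b6 36 ∥ 97 41 69.
Inner hash: sum = 231+215+182+54+151+65+105 = 1003 → 03 eb.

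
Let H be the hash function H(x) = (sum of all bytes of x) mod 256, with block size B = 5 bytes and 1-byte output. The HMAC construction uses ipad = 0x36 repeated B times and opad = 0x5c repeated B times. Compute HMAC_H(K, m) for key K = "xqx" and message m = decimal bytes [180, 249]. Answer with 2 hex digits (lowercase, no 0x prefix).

Key "xqx" = 78 71 78 is 3 bytes ≤ B = 5; zero-pad to 5 bytes: K' = 78 71 78 00 00.
K' ⊕ ipad = 4e 47 4e 36 36.  K' ⊕ opad = 24 2d 24 5c 5c.
Inner input = (K'⊕ipad) ∥ m = 4e 47 4e 36 36 ∥ b4 f9.
Inner hash: sum = 78+71+78+54+54+180+249 = 764; mod 256 = 252 → fc.
Outer input = (K'⊕opad) ∥ inner = 24 2d 24 5c 5c ∥ fc.
Outer hash (tag): sum = 36+45+36+92+92+252 = 553; mod 256 = 41 → 29.

29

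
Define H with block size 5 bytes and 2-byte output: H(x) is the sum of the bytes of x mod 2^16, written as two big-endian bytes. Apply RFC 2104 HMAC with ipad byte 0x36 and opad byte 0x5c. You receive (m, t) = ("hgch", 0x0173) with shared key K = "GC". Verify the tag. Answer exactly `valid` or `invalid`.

valid

Key "GC" = 47 43 is 2 bytes ≤ B = 5; zero-pad to 5 bytes: K' = 47 43 00 00 00.
K' ⊕ ipad = 71 75 36 36 36; K' ⊕ opad = 1b 1f 5c 5c 5c.
Inner hash: sum = 113+117+54+54+54+104+103+99+104 = 802 → 03 22.
Outer hash (recomputed tag): sum = 27+31+92+92+92+3+34 = 371 → 01 73.
Recomputed tag = 0173; claimed = 0173 → match.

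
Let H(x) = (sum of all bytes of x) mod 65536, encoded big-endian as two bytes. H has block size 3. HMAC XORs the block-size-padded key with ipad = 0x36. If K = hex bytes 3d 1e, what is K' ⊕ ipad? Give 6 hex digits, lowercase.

Key hex bytes 3d 1e is 2 bytes ≤ B = 3; zero-pad to 3 bytes: K' = 3d 1e 00.
XOR each byte with 0x36: 3d⊕36=0b, 1e⊕36=28, 00⊕36=36.

0b2836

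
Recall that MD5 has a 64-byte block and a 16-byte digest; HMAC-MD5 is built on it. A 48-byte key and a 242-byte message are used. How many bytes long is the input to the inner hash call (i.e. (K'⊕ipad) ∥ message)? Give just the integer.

306

Key is 48 ≤ 64 bytes, zero-padded: |K'| = 64.
Inner input = (K'⊕ipad) ∥ m → 64 + 242 = 306 bytes.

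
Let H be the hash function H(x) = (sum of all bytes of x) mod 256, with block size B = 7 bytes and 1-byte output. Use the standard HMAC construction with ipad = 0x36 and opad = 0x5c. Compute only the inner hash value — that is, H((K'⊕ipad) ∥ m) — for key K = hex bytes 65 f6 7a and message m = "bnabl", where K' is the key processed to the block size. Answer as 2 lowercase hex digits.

Key hex bytes 65 f6 7a is 3 bytes ≤ B = 7; zero-pad to 7 bytes: K' = 65 f6 7a 00 00 00 00.
K' ⊕ ipad = 53 c0 4c 36 36 36 36.
Inner input = 53 c0 4c 36 36 36 36 ∥ 62 6e 61 62 6c.
Inner hash: sum = 83+192+76+54+54+54+54+98+110+97+98+108 = 1078; mod 256 = 54 → 36.

36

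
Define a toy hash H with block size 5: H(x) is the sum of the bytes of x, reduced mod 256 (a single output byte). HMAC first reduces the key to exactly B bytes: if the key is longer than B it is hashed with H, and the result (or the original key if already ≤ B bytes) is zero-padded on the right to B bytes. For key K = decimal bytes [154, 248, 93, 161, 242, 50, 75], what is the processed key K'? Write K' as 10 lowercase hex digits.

|K| = 7 > B = 5, so first hash the key.
H(K): sum = 154+248+93+161+242+50+75 = 1023; mod 256 = 255 → ff.
Zero-pad H(K) = ff to 5 bytes: K' = ff 00 00 00 00.

ff00000000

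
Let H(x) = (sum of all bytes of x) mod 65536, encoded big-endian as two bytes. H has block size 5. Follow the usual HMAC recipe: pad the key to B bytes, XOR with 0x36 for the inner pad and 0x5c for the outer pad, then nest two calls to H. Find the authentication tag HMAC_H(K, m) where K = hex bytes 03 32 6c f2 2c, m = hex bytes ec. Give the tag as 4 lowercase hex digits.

Key hex bytes 03 32 6c f2 2c is exactly B = 5 bytes: K' = 03 32 6c f2 2c.
K' ⊕ ipad = 35 04 5a c4 1a.  K' ⊕ opad = 5f 6e 30 ae 70.
Inner input = (K'⊕ipad) ∥ m = 35 04 5a c4 1a ∥ ec.
Inner hash: sum = 53+4+90+196+26+236 = 605 → 02 5d.
Outer input = (K'⊕opad) ∥ inner = 5f 6e 30 ae 70 ∥ 02 5d.
Outer hash (tag): sum = 95+110+48+174+112+2+93 = 634 → 02 7a.

027a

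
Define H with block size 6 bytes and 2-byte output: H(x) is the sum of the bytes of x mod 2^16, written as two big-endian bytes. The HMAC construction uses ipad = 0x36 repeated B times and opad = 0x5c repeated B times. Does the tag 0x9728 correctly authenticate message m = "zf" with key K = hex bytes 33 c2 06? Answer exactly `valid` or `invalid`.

Key hex bytes 33 c2 06 is 3 bytes ≤ B = 6; zero-pad to 6 bytes: K' = 33 c2 06 00 00 00.
K' ⊕ ipad = 05 f4 30 36 36 36; K' ⊕ opad = 6f 9e 5a 5c 5c 5c.
Inner hash: sum = 5+244+48+54+54+54+122+102 = 683 → 02 ab.
Outer hash (recomputed tag): sum = 111+158+90+92+92+92+2+171 = 808 → 03 28.
Recomputed tag = 0328; claimed = 9728 → mismatch.

invalid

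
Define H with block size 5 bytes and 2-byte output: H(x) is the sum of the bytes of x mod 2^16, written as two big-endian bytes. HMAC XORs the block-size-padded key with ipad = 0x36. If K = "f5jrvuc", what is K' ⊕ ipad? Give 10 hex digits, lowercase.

34f3363636

Key "f5jrvuc" = 66 35 6a 72 76 75 63 is 7 bytes > B = 5, so hash it first: H(key) = 02 c5, then zero-pad to 5 bytes: K' = 02 c5 00 00 00.
XOR each byte with 0x36: 02⊕36=34, c5⊕36=f3, 00⊕36=36, 00⊕36=36, 00⊕36=36.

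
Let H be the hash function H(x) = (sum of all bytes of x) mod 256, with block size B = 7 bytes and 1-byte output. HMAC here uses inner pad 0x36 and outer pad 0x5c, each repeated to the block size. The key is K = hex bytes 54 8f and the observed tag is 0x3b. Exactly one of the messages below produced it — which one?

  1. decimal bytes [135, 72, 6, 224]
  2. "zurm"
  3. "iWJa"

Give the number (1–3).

3

Key hex bytes 54 8f is 2 bytes ≤ B = 7; zero-pad to 7 bytes: K' = 54 8f 00 00 00 00 00.
K' ⊕ ipad = 62 b9 36 36 36 36 36; K' ⊕ opad = 08 d3 5c 5c 5c 5c 5c.
m1: inner = H(62 b9 36 36 36 36 36 87 48 06 e0) = de; tag = H(08 d3 5c 5c 5c 5c 5c de) = 85
m2: inner = H(62 b9 36 36 36 36 36 7a 75 72 6d) = f7; tag = H(08 d3 5c 5c 5c 5c 5c f7) = 9e
m3: inner = H(62 b9 36 36 36 36 36 69 57 4a 61) = 94; tag = H(08 d3 5c 5c 5c 5c 5c 94) = 3b ← matches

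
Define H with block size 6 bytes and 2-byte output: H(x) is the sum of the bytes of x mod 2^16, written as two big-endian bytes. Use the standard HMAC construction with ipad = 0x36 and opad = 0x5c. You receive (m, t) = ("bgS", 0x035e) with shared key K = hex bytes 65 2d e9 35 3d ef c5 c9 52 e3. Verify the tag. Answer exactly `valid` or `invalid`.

Key hex bytes 65 2d e9 35 3d ef c5 c9 52 e3 is 10 bytes > B = 6, so hash it first: H(key) = 05 9f, then zero-pad to 6 bytes: K' = 05 9f 00 00 00 00.
K' ⊕ ipad = 33 a9 36 36 36 36; K' ⊕ opad = 59 c3 5c 5c 5c 5c.
Inner hash: sum = 51+169+54+54+54+54+98+103+83 = 720 → 02 d0.
Outer hash (recomputed tag): sum = 89+195+92+92+92+92+2+208 = 862 → 03 5e.
Recomputed tag = 035e; claimed = 035e → match.

valid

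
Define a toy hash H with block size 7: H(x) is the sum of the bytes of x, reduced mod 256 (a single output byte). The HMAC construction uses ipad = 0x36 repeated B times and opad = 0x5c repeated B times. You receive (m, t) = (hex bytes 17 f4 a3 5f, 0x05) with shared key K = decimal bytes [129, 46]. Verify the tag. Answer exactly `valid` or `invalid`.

Key decimal bytes [129, 46] = 81 2e is 2 bytes ≤ B = 7; zero-pad to 7 bytes: K' = 81 2e 00 00 00 00 00.
K' ⊕ ipad = b7 18 36 36 36 36 36; K' ⊕ opad = dd 72 5c 5c 5c 5c 5c.
Inner hash: sum = 183+24+54+54+54+54+54+23+244+163+95 = 1002; mod 256 = 234 → ea.
Outer hash (recomputed tag): sum = 221+114+92+92+92+92+92+234 = 1029; mod 256 = 5 → 05.
Recomputed tag = 05; claimed = 05 → match.

valid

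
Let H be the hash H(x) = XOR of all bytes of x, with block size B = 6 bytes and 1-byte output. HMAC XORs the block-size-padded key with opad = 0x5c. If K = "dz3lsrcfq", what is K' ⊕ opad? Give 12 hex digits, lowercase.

685c5c5c5c5c

Key "dz3lsrcfq" = 64 7a 33 6c 73 72 63 66 71 is 9 bytes > B = 6, so hash it first: H(key) = 34, then zero-pad to 6 bytes: K' = 34 00 00 00 00 00.
XOR each byte with 0x5c: 34⊕5c=68, 00⊕5c=5c, 00⊕5c=5c, 00⊕5c=5c, 00⊕5c=5c, 00⊕5c=5c.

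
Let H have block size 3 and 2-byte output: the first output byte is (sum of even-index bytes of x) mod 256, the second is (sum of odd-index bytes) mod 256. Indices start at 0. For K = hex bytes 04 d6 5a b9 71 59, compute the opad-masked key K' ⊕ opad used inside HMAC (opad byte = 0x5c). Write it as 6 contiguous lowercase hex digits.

93b45c

Key hex bytes 04 d6 5a b9 71 59 is 6 bytes > B = 3, so hash it first: H(key) = cf e8, then zero-pad to 3 bytes: K' = cf e8 00.
XOR each byte with 0x5c: cf⊕5c=93, e8⊕5c=b4, 00⊕5c=5c.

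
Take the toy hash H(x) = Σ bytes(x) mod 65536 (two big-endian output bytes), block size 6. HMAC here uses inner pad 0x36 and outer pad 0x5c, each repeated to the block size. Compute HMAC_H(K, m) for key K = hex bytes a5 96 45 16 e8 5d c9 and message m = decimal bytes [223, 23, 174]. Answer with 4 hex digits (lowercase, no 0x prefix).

030d

Key hex bytes a5 96 45 16 e8 5d c9 is 7 bytes > B = 6, so hash it first: H(key) = 03 a4, then zero-pad to 6 bytes: K' = 03 a4 00 00 00 00.
K' ⊕ ipad = 35 92 36 36 36 36.  K' ⊕ opad = 5f f8 5c 5c 5c 5c.
Inner input = (K'⊕ipad) ∥ m = 35 92 36 36 36 36 ∥ df 17 ae.
Inner hash: sum = 53+146+54+54+54+54+223+23+174 = 835 → 03 43.
Outer input = (K'⊕opad) ∥ inner = 5f f8 5c 5c 5c 5c ∥ 03 43.
Outer hash (tag): sum = 95+248+92+92+92+92+3+67 = 781 → 03 0d.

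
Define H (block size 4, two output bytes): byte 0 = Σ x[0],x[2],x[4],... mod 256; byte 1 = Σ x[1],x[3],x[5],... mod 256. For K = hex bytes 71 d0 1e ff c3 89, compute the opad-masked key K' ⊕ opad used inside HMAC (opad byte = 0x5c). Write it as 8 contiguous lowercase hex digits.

Key hex bytes 71 d0 1e ff c3 89 is 6 bytes > B = 4, so hash it first: H(key) = 52 58, then zero-pad to 4 bytes: K' = 52 58 00 00.
XOR each byte with 0x5c: 52⊕5c=0e, 58⊕5c=04, 00⊕5c=5c, 00⊕5c=5c.

0e045c5c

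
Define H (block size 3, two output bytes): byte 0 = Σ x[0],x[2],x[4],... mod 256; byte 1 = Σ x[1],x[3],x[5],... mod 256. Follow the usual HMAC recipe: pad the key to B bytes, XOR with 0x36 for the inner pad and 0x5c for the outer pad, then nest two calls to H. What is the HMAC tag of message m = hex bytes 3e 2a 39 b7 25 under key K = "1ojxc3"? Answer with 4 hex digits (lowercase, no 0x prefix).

c625

Key "1ojxc3" = 31 6f 6a 78 63 33 is 6 bytes > B = 3, so hash it first: H(key) = fe 1a, then zero-pad to 3 bytes: K' = fe 1a 00.
K' ⊕ ipad = c8 2c 36.  K' ⊕ opad = a2 46 5c.
Inner input = (K'⊕ipad) ∥ m = c8 2c 36 ∥ 3e 2a 39 b7 25.
Inner hash: even-index sum = 479 mod 256 = 223; odd-index sum = 200 mod 256 = 200 → df c8.
Outer input = (K'⊕opad) ∥ inner = a2 46 5c ∥ df c8.
Outer hash (tag): even-index sum = 454 mod 256 = 198; odd-index sum = 293 mod 256 = 37 → c6 25.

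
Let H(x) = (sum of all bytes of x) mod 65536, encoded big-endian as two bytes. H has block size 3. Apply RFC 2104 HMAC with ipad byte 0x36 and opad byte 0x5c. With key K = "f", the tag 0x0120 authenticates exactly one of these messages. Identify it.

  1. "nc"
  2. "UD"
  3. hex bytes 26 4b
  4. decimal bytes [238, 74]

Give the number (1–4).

3

Key "f" = 66 is 1 byte ≤ B = 3; zero-pad to 3 bytes: K' = 66 00 00.
K' ⊕ ipad = 50 36 36; K' ⊕ opad = 3a 5c 5c.
m1: inner = H(50 36 36 6e 63) = 01 8d; tag = H(3a 5c 5c 01 8d) = 0180
m2: inner = H(50 36 36 55 44) = 01 55; tag = H(3a 5c 5c 01 55) = 0148
m3: inner = H(50 36 36 26 4b) = 01 2d; tag = H(3a 5c 5c 01 2d) = 0120 ← matches
m4: inner = H(50 36 36 ee 4a) = 01 f4; tag = H(3a 5c 5c 01 f4) = 01e7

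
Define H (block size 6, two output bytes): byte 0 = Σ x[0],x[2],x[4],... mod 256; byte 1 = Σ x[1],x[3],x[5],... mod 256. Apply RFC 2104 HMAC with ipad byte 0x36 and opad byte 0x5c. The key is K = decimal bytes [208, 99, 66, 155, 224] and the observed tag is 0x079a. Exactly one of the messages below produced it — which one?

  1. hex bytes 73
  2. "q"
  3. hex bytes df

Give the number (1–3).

2

Key decimal bytes [208, 99, 66, 155, 224] = d0 63 42 9b e0 is 5 bytes ≤ B = 6; zero-pad to 6 bytes: K' = d0 63 42 9b e0 00.
K' ⊕ ipad = e6 55 74 ad d6 36; K' ⊕ opad = 8c 3f 1e c7 bc 5c.
m1: inner = H(e6 55 74 ad d6 36 73) = a3 38; tag = H(8c 3f 1e c7 bc 5c a3 38) = 099a
m2: inner = H(e6 55 74 ad d6 36 71) = a1 38; tag = H(8c 3f 1e c7 bc 5c a1 38) = 079a ← matches
m3: inner = H(e6 55 74 ad d6 36 df) = 0f 38; tag = H(8c 3f 1e c7 bc 5c 0f 38) = 759a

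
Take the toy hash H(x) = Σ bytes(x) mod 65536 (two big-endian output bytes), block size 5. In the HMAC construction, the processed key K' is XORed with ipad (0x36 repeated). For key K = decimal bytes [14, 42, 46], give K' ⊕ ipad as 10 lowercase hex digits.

Key decimal bytes [14, 42, 46] = 0e 2a 2e is 3 bytes ≤ B = 5; zero-pad to 5 bytes: K' = 0e 2a 2e 00 00.
XOR each byte with 0x36: 0e⊕36=38, 2a⊕36=1c, 2e⊕36=18, 00⊕36=36, 00⊕36=36.

381c183636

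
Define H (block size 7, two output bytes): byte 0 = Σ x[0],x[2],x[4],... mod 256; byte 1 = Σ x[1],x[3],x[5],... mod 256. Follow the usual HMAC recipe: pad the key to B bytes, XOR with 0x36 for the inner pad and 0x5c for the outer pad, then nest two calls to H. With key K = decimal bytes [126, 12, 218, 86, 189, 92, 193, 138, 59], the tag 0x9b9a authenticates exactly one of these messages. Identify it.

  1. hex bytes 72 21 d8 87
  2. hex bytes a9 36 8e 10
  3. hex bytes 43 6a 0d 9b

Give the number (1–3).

3

Key decimal bytes [126, 12, 218, 86, 189, 92, 193, 138, 59] = 7e 0c da 56 bd 5c c1 8a 3b is 9 bytes > B = 7, so hash it first: H(key) = 11 48, then zero-pad to 7 bytes: K' = 11 48 00 00 00 00 00.
K' ⊕ ipad = 27 7e 36 36 36 36 36; K' ⊕ opad = 4d 14 5c 5c 5c 5c 5c.
m1: inner = H(27 7e 36 36 36 36 36 72 21 d8 87) = 71 34; tag = H(4d 14 5c 5c 5c 5c 5c 71 34) = 953d
m2: inner = H(27 7e 36 36 36 36 36 a9 36 8e 10) = 0f 21; tag = H(4d 14 5c 5c 5c 5c 5c 0f 21) = 82db
m3: inner = H(27 7e 36 36 36 36 36 43 6a 0d 9b) = ce 3a; tag = H(4d 14 5c 5c 5c 5c 5c ce 3a) = 9b9a ← matches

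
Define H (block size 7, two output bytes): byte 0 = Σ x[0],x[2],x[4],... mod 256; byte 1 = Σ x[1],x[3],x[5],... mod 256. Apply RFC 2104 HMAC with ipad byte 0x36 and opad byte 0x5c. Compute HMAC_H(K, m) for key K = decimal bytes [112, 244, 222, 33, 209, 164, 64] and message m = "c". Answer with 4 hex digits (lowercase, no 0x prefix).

25a8

Key decimal bytes [112, 244, 222, 33, 209, 164, 64] = 70 f4 de 21 d1 a4 40 is exactly B = 7 bytes: K' = 70 f4 de 21 d1 a4 40.
K' ⊕ ipad = 46 c2 e8 17 e7 92 76.  K' ⊕ opad = 2c a8 82 7d 8d f8 1c.
Inner input = (K'⊕ipad) ∥ m = 46 c2 e8 17 e7 92 76 ∥ 63.
Inner hash: even-index sum = 651 mod 256 = 139; odd-index sum = 462 mod 256 = 206 → 8b ce.
Outer input = (K'⊕opad) ∥ inner = 2c a8 82 7d 8d f8 1c ∥ 8b ce.
Outer hash (tag): even-index sum = 549 mod 256 = 37; odd-index sum = 680 mod 256 = 168 → 25 a8.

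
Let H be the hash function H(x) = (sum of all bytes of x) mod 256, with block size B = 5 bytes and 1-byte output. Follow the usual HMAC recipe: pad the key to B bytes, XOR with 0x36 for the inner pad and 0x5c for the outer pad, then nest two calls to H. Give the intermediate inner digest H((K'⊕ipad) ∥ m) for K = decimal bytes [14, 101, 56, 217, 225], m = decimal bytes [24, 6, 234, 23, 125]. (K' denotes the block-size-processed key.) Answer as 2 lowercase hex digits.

Key decimal bytes [14, 101, 56, 217, 225] = 0e 65 38 d9 e1 is exactly B = 5 bytes: K' = 0e 65 38 d9 e1.
K' ⊕ ipad = 38 53 0e ef d7.
Inner input = 38 53 0e ef d7 ∥ 18 06 ea 17 7d.
Inner hash: sum = 56+83+14+239+215+24+6+234+23+125 = 1019; mod 256 = 251 → fb.

fb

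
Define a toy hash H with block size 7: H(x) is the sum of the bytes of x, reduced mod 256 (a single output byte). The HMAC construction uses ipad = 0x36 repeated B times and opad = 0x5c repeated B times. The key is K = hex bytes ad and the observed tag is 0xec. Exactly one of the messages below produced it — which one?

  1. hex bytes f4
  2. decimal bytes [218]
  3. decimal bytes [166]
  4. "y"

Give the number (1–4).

Key hex bytes ad is 1 byte ≤ B = 7; zero-pad to 7 bytes: K' = ad 00 00 00 00 00 00.
K' ⊕ ipad = 9b 36 36 36 36 36 36; K' ⊕ opad = f1 5c 5c 5c 5c 5c 5c.
m1: inner = H(9b 36 36 36 36 36 36 f4) = d3; tag = H(f1 5c 5c 5c 5c 5c 5c d3) = ec ← matches
m2: inner = H(9b 36 36 36 36 36 36 da) = b9; tag = H(f1 5c 5c 5c 5c 5c 5c b9) = d2
m3: inner = H(9b 36 36 36 36 36 36 a6) = 85; tag = H(f1 5c 5c 5c 5c 5c 5c 85) = 9e
m4: inner = H(9b 36 36 36 36 36 36 79) = 58; tag = H(f1 5c 5c 5c 5c 5c 5c 58) = 71

1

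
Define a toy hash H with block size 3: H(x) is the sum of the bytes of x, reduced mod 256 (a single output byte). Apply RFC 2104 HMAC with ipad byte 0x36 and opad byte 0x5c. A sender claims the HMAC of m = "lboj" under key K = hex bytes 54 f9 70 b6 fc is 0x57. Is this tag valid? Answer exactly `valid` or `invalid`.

Key hex bytes 54 f9 70 b6 fc is 5 bytes > B = 3, so hash it first: H(key) = 6f, then zero-pad to 3 bytes: K' = 6f 00 00.
K' ⊕ ipad = 59 36 36; K' ⊕ opad = 33 5c 5c.
Inner hash: sum = 89+54+54+108+98+111+106 = 620; mod 256 = 108 → 6c.
Outer hash (recomputed tag): sum = 51+92+92+108 = 343; mod 256 = 87 → 57.
Recomputed tag = 57; claimed = 57 → match.

valid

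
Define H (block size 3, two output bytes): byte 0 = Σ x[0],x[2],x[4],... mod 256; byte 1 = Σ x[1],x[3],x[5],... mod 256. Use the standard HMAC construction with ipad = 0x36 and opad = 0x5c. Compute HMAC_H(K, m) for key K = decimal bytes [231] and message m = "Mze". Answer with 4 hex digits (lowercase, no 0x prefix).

Key decimal bytes [231] = e7 is 1 byte ≤ B = 3; zero-pad to 3 bytes: K' = e7 00 00.
K' ⊕ ipad = d1 36 36.  K' ⊕ opad = bb 5c 5c.
Inner input = (K'⊕ipad) ∥ m = d1 36 36 ∥ 4d 7a 65.
Inner hash: even-index sum = 385 mod 256 = 129; odd-index sum = 232 mod 256 = 232 → 81 e8.
Outer input = (K'⊕opad) ∥ inner = bb 5c 5c ∥ 81 e8.
Outer hash (tag): even-index sum = 511 mod 256 = 255; odd-index sum = 221 mod 256 = 221 → ff dd.

ffdd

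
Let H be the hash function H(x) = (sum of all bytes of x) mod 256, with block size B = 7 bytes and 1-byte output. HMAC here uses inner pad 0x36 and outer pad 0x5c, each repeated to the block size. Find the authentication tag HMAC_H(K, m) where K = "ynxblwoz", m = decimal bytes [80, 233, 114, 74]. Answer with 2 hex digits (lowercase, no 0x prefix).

Key "ynxblwoz" = 79 6e 78 62 6c 77 6f 7a is 8 bytes > B = 7, so hash it first: H(key) = 8d, then zero-pad to 7 bytes: K' = 8d 00 00 00 00 00 00.
K' ⊕ ipad = bb 36 36 36 36 36 36.  K' ⊕ opad = d1 5c 5c 5c 5c 5c 5c.
Inner input = (K'⊕ipad) ∥ m = bb 36 36 36 36 36 36 ∥ 50 e9 72 4a.
Inner hash: sum = 187+54+54+54+54+54+54+80+233+114+74 = 1012; mod 256 = 244 → f4.
Outer input = (K'⊕opad) ∥ inner = d1 5c 5c 5c 5c 5c 5c ∥ f4.
Outer hash (tag): sum = 209+92+92+92+92+92+92+244 = 1005; mod 256 = 237 → ed.

ed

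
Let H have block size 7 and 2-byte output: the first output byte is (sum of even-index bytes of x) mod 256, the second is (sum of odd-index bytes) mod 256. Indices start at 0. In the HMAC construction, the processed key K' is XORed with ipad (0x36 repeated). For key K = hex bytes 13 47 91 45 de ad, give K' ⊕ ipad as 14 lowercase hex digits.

2571a773e89b36

Key hex bytes 13 47 91 45 de ad is 6 bytes ≤ B = 7; zero-pad to 7 bytes: K' = 13 47 91 45 de ad 00.
XOR each byte with 0x36: 13⊕36=25, 47⊕36=71, 91⊕36=a7, 45⊕36=73, de⊕36=e8, ad⊕36=9b, 00⊕36=36.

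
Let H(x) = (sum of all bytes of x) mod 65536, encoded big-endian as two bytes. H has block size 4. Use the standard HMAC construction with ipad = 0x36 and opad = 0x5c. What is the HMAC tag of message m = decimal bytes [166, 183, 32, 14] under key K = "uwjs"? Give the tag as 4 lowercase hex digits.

016b

Key "uwjs" = 75 77 6a 73 is exactly B = 4 bytes: K' = 75 77 6a 73.
K' ⊕ ipad = 43 41 5c 45.  K' ⊕ opad = 29 2b 36 2f.
Inner input = (K'⊕ipad) ∥ m = 43 41 5c 45 ∥ a6 b7 20 0e.
Inner hash: sum = 67+65+92+69+166+183+32+14 = 688 → 02 b0.
Outer input = (K'⊕opad) ∥ inner = 29 2b 36 2f ∥ 02 b0.
Outer hash (tag): sum = 41+43+54+47+2+176 = 363 → 01 6b.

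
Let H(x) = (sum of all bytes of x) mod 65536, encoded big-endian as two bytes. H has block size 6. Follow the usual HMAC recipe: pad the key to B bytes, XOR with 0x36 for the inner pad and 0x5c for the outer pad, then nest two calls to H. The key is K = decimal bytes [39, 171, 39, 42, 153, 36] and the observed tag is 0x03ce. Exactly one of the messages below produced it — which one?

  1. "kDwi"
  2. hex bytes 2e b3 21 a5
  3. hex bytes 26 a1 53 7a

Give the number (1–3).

1

Key decimal bytes [39, 171, 39, 42, 153, 36] = 27 ab 27 2a 99 24 is exactly B = 6 bytes: K' = 27 ab 27 2a 99 24.
K' ⊕ ipad = 11 9d 11 1c af 12; K' ⊕ opad = 7b f7 7b 76 c5 78.
m1: inner = H(11 9d 11 1c af 12 6b 44 77 69) = 03 2b; tag = H(7b f7 7b 76 c5 78 03 2b) = 03ce ← matches
m2: inner = H(11 9d 11 1c af 12 2e b3 21 a5) = 03 43; tag = H(7b f7 7b 76 c5 78 03 43) = 03e6
m3: inner = H(11 9d 11 1c af 12 26 a1 53 7a) = 03 30; tag = H(7b f7 7b 76 c5 78 03 30) = 03d3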